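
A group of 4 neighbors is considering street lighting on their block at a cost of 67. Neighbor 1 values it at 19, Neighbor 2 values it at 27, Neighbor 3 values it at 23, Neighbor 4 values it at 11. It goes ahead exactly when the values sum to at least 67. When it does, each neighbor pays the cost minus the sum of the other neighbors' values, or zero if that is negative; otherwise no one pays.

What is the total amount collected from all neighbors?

30

Total value 80 ≥ cost 67, so it is built.
Neighbor 1: others sum to 61; max(0, 67 - 61) = 6.
Neighbor 2: others sum to 53; max(0, 67 - 53) = 14.
Neighbor 3: others sum to 57; max(0, 67 - 57) = 10.
Neighbor 4: others sum to 69; max(0, 67 - 69) = 0.
Total collected = 6 + 14 + 10 + 0 = 30.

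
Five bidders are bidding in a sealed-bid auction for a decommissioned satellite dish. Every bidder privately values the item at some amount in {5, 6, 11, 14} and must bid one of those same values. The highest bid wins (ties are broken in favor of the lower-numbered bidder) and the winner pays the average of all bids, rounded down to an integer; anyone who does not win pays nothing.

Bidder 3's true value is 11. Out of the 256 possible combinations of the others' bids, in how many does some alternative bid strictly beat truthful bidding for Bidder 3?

Others bid (5, 5, 5, 5): truth gives 5; bid 6 gives 6 > 5. Violating.
Others bid (5, 5, 5, 6): truth gives 5; bid 6 gives 6 > 5. Violating.
Others bid (5, 5, 5, 14): truth gives 0; bid 14 gives 3 > 0. Violating.
Others bid (5, 5, 6, 5): truth gives 5; bid 6 gives 6 > 5. Violating.
Others bid (5, 5, 5, 11): truth gives 4; no alternative beats it.
Others bid (5, 5, 6, 11): truth gives 4; no alternative beats it.
(Checking all 256 profiles: 92 have a profitable deviation, 164 do not.)

92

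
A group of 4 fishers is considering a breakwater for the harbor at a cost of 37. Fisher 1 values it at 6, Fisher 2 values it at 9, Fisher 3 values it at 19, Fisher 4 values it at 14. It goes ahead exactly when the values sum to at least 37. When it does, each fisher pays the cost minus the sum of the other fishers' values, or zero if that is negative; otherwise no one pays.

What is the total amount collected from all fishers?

11

Total value 48 ≥ cost 37, so it is built.
Fisher 1: others sum to 42; max(0, 37 - 42) = 0.
Fisher 2: others sum to 39; max(0, 37 - 39) = 0.
Fisher 3: others sum to 29; max(0, 37 - 29) = 8.
Fisher 4: others sum to 34; max(0, 37 - 34) = 3.
Total collected = 0 + 0 + 8 + 3 = 11.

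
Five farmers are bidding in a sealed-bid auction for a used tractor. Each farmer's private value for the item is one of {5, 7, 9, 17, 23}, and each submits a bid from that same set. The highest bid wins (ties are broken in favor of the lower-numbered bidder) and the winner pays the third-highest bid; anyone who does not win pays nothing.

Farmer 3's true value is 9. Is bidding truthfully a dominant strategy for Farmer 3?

Consider the case where Farmer 1 bids 5, Farmer 2 bids 5, Farmer 4 bids 5 and Farmer 5 bids 17.
Truthful bid 9: loses, pays 0, utility 0.
Bid 17 instead: wins, pays 5, utility 9 - 5 = 4.
Since 4 > 0, bidding 17 is strictly better here, so truthful bidding is not dominant.

No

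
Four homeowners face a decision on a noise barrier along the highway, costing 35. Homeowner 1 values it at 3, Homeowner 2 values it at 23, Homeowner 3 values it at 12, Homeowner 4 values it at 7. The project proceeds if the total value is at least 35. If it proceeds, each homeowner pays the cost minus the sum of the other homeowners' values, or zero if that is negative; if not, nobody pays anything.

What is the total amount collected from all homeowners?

15

Total value 45 ≥ cost 35, so it is built.
Homeowner 1: others sum to 42; max(0, 35 - 42) = 0.
Homeowner 2: others sum to 22; max(0, 35 - 22) = 13.
Homeowner 3: others sum to 33; max(0, 35 - 33) = 2.
Homeowner 4: others sum to 38; max(0, 35 - 38) = 0.
Total collected = 0 + 13 + 2 + 0 = 15.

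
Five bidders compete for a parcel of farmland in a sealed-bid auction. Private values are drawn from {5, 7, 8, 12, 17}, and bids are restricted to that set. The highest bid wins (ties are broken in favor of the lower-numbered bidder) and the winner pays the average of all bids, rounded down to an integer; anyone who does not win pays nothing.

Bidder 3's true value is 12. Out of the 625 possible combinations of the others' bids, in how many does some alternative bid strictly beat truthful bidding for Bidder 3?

Others bid (5, 5, 5, 5): truth gives 6; bid 7 gives 7 > 6. Violating.
Others bid (5, 5, 5, 7): truth gives 6; bid 7 gives 7 > 6. Violating.
Others bid (5, 5, 5, 8): truth gives 5; bid 8 gives 6 > 5. Violating.
Others bid (5, 5, 5, 17): truth gives 0; bid 17 gives 3 > 0. Violating.
Others bid (5, 5, 5, 12): truth gives 5; no alternative beats it.
Others bid (5, 5, 7, 12): truth gives 4; no alternative beats it.
(Checking all 625 profiles: 215 have a profitable deviation, 410 do not.)

215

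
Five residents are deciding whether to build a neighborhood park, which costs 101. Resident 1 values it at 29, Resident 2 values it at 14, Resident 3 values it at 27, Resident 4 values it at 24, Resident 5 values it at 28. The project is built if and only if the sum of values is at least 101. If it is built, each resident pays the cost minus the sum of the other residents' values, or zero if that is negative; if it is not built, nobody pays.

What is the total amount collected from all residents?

Total value 122 ≥ cost 101, so it is built.
Resident 1: others sum to 93; max(0, 101 - 93) = 8.
Resident 2: others sum to 108; max(0, 101 - 108) = 0.
Resident 3: others sum to 95; max(0, 101 - 95) = 6.
Resident 4: others sum to 98; max(0, 101 - 98) = 3.
Resident 5: others sum to 94; max(0, 101 - 94) = 7.
Total collected = 8 + 0 + 6 + 3 + 7 = 24.

24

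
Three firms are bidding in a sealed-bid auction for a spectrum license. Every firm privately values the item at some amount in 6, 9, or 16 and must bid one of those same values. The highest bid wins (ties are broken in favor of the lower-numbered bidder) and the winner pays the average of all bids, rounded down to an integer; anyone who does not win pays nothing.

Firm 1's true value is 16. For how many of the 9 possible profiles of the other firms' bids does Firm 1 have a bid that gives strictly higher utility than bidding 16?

4

Others bid (6, 6): truth gives 7; bid 6 gives 10 > 7. Violating.
Others bid (6, 9): truth gives 6; bid 9 gives 8 > 6. Violating.
Others bid (9, 6): truth gives 6; bid 9 gives 8 > 6. Violating.
Others bid (9, 9): truth gives 5; bid 9 gives 7 > 5. Violating.
Others bid (6, 16): truth gives 4; no alternative beats it.
Others bid (9, 16): truth gives 3; no alternative beats it.
(Checking all 9 profiles: 4 have a profitable deviation, 5 do not.)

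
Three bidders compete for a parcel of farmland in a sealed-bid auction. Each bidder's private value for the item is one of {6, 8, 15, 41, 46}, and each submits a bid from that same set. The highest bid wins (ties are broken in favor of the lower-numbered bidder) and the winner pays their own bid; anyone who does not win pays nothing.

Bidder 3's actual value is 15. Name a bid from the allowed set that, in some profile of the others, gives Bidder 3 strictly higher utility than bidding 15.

8

Suppose Bidder 1 bids 6 and Bidder 2 bids 6.
Bid 15: wins, pays 15, utility 15 - 15 = 0.
Bid 8: wins, pays 8, utility 15 - 8 = 7.
So bidding 8 beats truth here (7 > 0).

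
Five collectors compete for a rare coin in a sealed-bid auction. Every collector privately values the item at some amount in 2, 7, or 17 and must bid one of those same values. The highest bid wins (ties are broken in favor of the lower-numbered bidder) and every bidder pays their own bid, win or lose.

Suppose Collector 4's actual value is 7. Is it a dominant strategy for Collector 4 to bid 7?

No

Consider the case where Collector 1 bids 2, Collector 2 bids 2, Collector 3 bids 2 and Collector 5 bids 17.
Truthful bid 7: loses but pays 7, utility -7.
Bid 2 instead: loses but pays 2, utility -2.
Since -2 > -7, bidding 2 is strictly better here, so truthful bidding is not dominant.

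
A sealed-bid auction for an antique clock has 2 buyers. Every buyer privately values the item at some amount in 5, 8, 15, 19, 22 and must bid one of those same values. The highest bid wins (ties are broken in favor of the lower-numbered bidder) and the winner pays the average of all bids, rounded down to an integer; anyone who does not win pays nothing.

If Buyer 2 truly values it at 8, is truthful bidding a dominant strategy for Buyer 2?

Yes

Check each profile of the others' bids and compare truth against every alternative bid.
Others bid (5): truth gives 2, best alternative gives 0.
Others bid (8): truth gives 0, best alternative gives 0.
Others bid (15): truth gives 0, best alternative gives 0.
Others bid (19): truth gives 0, best alternative gives 0.
Others bid (22): truth gives 0, best alternative gives 0.
In every case the truthful bid is at least as good as any alternative, so it is a dominant strategy.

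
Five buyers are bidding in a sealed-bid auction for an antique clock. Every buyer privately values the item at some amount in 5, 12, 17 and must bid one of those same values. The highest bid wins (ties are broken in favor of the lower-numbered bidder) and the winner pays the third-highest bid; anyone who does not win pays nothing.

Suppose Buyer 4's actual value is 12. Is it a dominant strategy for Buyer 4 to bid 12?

Consider the case where Buyer 1 bids 5, Buyer 2 bids 5, Buyer 3 bids 5 and Buyer 5 bids 17.
Truthful bid 12: loses, pays 0, utility 0.
Bid 17 instead: wins, pays 5, utility 12 - 5 = 7.
Since 7 > 0, bidding 17 is strictly better here, so truthful bidding is not dominant.

No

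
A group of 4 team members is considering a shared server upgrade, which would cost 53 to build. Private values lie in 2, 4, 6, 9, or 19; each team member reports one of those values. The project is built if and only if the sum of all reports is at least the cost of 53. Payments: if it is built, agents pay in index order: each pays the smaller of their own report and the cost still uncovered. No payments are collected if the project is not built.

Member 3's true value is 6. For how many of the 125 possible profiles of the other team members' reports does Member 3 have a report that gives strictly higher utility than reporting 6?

1

Others report (19, 19, 19): truth gives 0; report 2 gives 4 > 0. Violating.
Others report (2, 2, 2): truth gives 0; no alternative beats it.
Others report (2, 2, 4): truth gives 0; no alternative beats it.
(Checking all 125 profiles: 1 has a profitable deviation, 124 do not.)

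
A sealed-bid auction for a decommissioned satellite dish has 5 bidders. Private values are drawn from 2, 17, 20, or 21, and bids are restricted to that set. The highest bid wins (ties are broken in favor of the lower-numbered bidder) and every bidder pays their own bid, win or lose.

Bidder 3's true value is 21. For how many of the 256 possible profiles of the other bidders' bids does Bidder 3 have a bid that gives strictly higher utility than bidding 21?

148

Others bid (2, 2, 2, 2): truth gives 0; bid 17 gives 4 > 0. Violating.
Others bid (2, 2, 2, 17): truth gives 0; bid 17 gives 4 > 0. Violating.
Others bid (2, 2, 2, 20): truth gives 0; bid 20 gives 1 > 0. Violating.
Others bid (2, 2, 17, 2): truth gives 0; bid 17 gives 4 > 0. Violating.
Others bid (2, 2, 2, 21): truth gives 0; no alternative beats it.
Others bid (2, 2, 17, 21): truth gives 0; no alternative beats it.
(Checking all 256 profiles: 148 have a profitable deviation, 108 do not.)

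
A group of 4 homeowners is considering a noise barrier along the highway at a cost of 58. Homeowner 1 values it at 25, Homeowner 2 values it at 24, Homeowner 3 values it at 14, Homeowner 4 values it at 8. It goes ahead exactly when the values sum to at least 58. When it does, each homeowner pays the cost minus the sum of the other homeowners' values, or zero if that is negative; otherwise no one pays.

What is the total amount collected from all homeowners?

24

Total value 71 ≥ cost 58, so it is built.
Homeowner 1: others sum to 46; max(0, 58 - 46) = 12.
Homeowner 2: others sum to 47; max(0, 58 - 47) = 11.
Homeowner 3: others sum to 57; max(0, 58 - 57) = 1.
Homeowner 4: others sum to 63; max(0, 58 - 63) = 0.
Total collected = 12 + 11 + 1 + 0 = 24.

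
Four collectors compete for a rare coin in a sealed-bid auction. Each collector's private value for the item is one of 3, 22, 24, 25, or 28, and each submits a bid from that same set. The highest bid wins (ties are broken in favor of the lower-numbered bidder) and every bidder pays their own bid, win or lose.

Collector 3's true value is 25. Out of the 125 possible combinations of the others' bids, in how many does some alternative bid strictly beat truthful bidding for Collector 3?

Others bid (3, 3, 3): truth gives 0; bid 22 gives 3 > 0. Violating.
Others bid (3, 3, 22): truth gives 0; bid 22 gives 3 > 0. Violating.
Others bid (3, 3, 24): truth gives 0; bid 24 gives 1 > 0. Violating.
Others bid (3, 3, 28): truth gives -25; bid 3 gives -3 > -25. Violating.
Others bid (3, 3, 25): truth gives 0; no alternative beats it.
Others bid (3, 22, 25): truth gives 0; no alternative beats it.
(Checking all 125 profiles: 101 have a profitable deviation, 24 do not.)

101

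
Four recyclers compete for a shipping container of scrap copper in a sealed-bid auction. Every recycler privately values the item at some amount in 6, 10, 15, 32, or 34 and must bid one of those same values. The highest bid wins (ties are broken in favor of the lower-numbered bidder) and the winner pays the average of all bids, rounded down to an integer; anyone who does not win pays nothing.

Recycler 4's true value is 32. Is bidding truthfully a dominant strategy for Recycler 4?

Consider the case where Recycler 1 bids 6, Recycler 2 bids 6 and Recycler 3 bids 6.
Truthful bid 32: wins, pays 12, utility 32 - 12 = 20.
Bid 10 instead: wins, pays 7, utility 32 - 7 = 25.
Since 25 > 20, bidding 10 is strictly better here, so truthful bidding is not dominant.

No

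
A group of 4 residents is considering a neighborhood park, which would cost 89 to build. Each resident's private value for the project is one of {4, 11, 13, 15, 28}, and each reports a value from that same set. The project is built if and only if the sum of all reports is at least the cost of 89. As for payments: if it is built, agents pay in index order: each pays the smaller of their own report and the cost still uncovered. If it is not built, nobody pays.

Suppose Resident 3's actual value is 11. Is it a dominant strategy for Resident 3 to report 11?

Check each profile of the others' reports and compare truth against every alternative report.
Others report (4, 4, 4): truth gives 0, best alternative gives 0.
Others report (4, 4, 11): truth gives 0, best alternative gives 0.
Others report (4, 4, 13): truth gives 0, best alternative gives 0.
Others report (4, 4, 15): truth gives 0, best alternative gives 0.
Others report (4, 4, 28): truth gives 0, best alternative gives 0.
Others report (4, 11, 4): truth gives 0, best alternative gives 0.
(Remaining 119 profiles checked similarly; truth is weakly best in each.)
In every case the truthful report is at least as good as any alternative, so it is a dominant strategy.

Yes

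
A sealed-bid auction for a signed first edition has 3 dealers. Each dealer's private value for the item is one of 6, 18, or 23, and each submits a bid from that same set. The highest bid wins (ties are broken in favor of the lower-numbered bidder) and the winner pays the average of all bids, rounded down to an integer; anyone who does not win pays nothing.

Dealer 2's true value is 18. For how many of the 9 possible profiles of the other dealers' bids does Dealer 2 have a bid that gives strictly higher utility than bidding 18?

Others bid (6, 23): truth gives 0; bid 23 gives 1 > 0. Violating.
Others bid (18, 6): truth gives 0; bid 23 gives 3 > 0. Violating.
Others bid (6, 6): truth gives 8; no alternative beats it.
Others bid (6, 18): truth gives 4; no alternative beats it.
(Checking all 9 profiles: 2 have a profitable deviation, 7 do not.)

2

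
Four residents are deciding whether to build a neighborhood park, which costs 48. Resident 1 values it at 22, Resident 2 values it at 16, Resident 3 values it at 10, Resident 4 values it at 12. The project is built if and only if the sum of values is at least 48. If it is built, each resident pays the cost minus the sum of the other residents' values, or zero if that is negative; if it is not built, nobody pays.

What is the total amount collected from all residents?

14

Total value 60 ≥ cost 48, so it is built.
Resident 1: others sum to 38; max(0, 48 - 38) = 10.
Resident 2: others sum to 44; max(0, 48 - 44) = 4.
Resident 3: others sum to 50; max(0, 48 - 50) = 0.
Resident 4: others sum to 48; max(0, 48 - 48) = 0.
Total collected = 10 + 4 + 0 + 0 = 14.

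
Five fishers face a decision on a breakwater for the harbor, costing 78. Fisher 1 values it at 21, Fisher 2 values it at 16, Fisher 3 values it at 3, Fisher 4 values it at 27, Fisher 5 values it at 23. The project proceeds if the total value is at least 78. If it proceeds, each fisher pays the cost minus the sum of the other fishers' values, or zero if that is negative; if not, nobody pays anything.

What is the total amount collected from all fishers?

Total value 90 ≥ cost 78, so it is built.
Fisher 1: others sum to 69; max(0, 78 - 69) = 9.
Fisher 2: others sum to 74; max(0, 78 - 74) = 4.
Fisher 3: others sum to 87; max(0, 78 - 87) = 0.
Fisher 4: others sum to 63; max(0, 78 - 63) = 15.
Fisher 5: others sum to 67; max(0, 78 - 67) = 11.
Total collected = 9 + 4 + 0 + 15 + 11 = 39.

39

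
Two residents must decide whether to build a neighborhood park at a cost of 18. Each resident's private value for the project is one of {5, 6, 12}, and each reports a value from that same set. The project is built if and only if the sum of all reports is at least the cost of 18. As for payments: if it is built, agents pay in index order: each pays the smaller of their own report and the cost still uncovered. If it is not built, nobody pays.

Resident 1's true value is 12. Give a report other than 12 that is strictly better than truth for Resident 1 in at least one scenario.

Suppose Resident 2 reports 12.
Report 12: project built, pays 12, utility 12 - 12 = 0.
Report 6: project built, pays 6, utility 12 - 6 = 6.
So reporting 6 beats truth here (6 > 0).

6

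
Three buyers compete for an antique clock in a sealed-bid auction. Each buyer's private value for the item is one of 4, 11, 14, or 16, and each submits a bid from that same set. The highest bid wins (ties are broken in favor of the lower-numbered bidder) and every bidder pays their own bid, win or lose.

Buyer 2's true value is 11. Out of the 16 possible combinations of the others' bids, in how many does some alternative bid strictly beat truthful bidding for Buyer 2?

14

Others bid (4, 14): truth gives -11; bid 14 gives -3 > -11. Violating.
Others bid (4, 16): truth gives -11; bid 4 gives -4 > -11. Violating.
Others bid (11, 4): truth gives -11; bid 14 gives -3 > -11. Violating.
Others bid (11, 11): truth gives -11; bid 14 gives -3 > -11. Violating.
Others bid (4, 4): truth gives 0; no alternative beats it.
Others bid (4, 11): truth gives 0; no alternative beats it.
(Checking all 16 profiles: 14 have a profitable deviation, 2 do not.)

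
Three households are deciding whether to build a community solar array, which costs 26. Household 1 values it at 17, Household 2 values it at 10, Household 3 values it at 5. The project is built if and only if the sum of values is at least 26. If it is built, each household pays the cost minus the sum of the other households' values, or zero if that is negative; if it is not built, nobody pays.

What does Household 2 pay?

4

Total value 32 ≥ cost 26, so the project is built.
The other households' values sum to 22.
Cost minus that sum is 26 - 22 = 4.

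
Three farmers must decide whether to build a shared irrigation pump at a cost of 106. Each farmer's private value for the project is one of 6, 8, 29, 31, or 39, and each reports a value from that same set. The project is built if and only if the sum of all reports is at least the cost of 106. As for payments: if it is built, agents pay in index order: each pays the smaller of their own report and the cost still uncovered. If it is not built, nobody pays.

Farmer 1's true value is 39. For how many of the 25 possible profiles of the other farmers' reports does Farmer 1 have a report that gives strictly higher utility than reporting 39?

Others report (39, 39): truth gives 0; report 29 gives 10 > 0. Violating.
Others report (6, 6): truth gives 0; no alternative beats it.
Others report (6, 8): truth gives 0; no alternative beats it.
(Checking all 25 profiles: 1 has a profitable deviation, 24 do not.)

1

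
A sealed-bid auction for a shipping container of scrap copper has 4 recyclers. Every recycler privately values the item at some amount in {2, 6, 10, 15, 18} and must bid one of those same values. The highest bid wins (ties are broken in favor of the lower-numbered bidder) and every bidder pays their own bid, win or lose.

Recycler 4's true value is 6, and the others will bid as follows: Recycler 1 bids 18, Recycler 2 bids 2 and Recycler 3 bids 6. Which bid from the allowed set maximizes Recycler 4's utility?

Bid 2: loses but pays 2, utility -2.
Bid 6: loses but pays 6, utility -6.
Bid 10: loses but pays 10, utility -10.
Bid 15: loses but pays 15, utility -15.
Bid 18: loses but pays 18, utility -18.
The best choice is 2 with utility -2.

2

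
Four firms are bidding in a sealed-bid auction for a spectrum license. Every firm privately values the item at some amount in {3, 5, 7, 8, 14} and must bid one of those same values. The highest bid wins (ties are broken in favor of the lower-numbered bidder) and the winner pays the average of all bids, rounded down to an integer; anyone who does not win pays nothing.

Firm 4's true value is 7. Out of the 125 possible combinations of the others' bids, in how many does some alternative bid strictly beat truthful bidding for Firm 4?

19

Others bid (3, 3, 3): truth gives 3; bid 5 gives 4 > 3. Violating.
Others bid (3, 3, 7): truth gives 0; bid 8 gives 2 > 0. Violating.
Others bid (3, 5, 7): truth gives 0; bid 8 gives 2 > 0. Violating.
Others bid (3, 7, 3): truth gives 0; bid 8 gives 2 > 0. Violating.
Others bid (3, 3, 5): truth gives 3; no alternative beats it.
Others bid (3, 3, 8): truth gives 0; no alternative beats it.
(Checking all 125 profiles: 19 have a profitable deviation, 106 do not.)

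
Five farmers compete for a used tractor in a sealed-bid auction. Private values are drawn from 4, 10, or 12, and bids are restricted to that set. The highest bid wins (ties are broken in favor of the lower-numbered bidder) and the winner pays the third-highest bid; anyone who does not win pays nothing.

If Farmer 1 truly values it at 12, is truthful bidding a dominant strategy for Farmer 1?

Check each profile of the others' bids and compare truth against every alternative bid.
Others bid (4, 4, 4, 12): truth gives 8, best alternative gives 0.
Others bid (4, 4, 12, 4): truth gives 8, best alternative gives 0.
Others bid (4, 12, 4, 4): truth gives 8, best alternative gives 0.
Others bid (12, 4, 4, 4): truth gives 8, best alternative gives 0.
Others bid (4, 4, 10, 12): truth gives 2, best alternative gives 0.
Others bid (4, 4, 12, 10): truth gives 2, best alternative gives 0.
(Remaining 75 profiles checked similarly; truth is weakly best in each.)
In every case the truthful bid is at least as good as any alternative, so it is a dominant strategy.

Yes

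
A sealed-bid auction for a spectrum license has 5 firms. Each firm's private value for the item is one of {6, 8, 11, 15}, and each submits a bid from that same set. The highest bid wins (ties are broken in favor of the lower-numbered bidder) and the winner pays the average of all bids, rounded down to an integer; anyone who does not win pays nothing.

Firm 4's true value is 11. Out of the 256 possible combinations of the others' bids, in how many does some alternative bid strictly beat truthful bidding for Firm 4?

65

Others bid (6, 6, 6, 6): truth gives 4; bid 8 gives 5 > 4. Violating.
Others bid (6, 6, 6, 8): truth gives 4; bid 8 gives 5 > 4. Violating.
Others bid (6, 6, 6, 15): truth gives 0; bid 15 gives 2 > 0. Violating.
Others bid (6, 6, 8, 15): truth gives 0; bid 15 gives 1 > 0. Violating.
Others bid (6, 6, 6, 11): truth gives 3; no alternative beats it.
Others bid (6, 6, 8, 6): truth gives 4; no alternative beats it.
(Checking all 256 profiles: 65 have a profitable deviation, 191 do not.)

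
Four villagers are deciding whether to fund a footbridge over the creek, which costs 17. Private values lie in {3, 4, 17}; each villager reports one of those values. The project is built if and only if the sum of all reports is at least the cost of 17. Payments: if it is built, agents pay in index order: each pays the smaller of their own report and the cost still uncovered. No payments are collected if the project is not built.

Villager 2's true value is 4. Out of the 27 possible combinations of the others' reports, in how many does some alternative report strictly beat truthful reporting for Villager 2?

Others report (3, 3, 17): truth gives 0; report 3 gives 1 > 0. Violating.
Others report (3, 4, 17): truth gives 0; report 3 gives 1 > 0. Violating.
Others report (3, 17, 3): truth gives 0; report 3 gives 1 > 0. Violating.
Others report (3, 17, 4): truth gives 0; report 3 gives 1 > 0. Violating.
Others report (3, 3, 3): truth gives 0; no alternative beats it.
Others report (3, 3, 4): truth gives 0; no alternative beats it.
(Checking all 27 profiles: 10 have a profitable deviation, 17 do not.)

10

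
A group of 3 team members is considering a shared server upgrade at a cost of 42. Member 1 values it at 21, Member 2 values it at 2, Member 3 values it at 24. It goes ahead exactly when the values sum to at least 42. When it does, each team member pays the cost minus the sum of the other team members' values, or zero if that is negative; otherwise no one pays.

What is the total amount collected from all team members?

Total value 47 ≥ cost 42, so it is built.
Member 1: others sum to 26; max(0, 42 - 26) = 16.
Member 2: others sum to 45; max(0, 42 - 45) = 0.
Member 3: others sum to 23; max(0, 42 - 23) = 19.
Total collected = 16 + 0 + 19 = 35.

35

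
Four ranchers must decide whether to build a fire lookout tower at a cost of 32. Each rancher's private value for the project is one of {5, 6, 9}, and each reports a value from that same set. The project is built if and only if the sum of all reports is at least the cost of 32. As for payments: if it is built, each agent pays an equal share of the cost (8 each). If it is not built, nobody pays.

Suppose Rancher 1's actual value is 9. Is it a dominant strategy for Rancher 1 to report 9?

Yes

Check each profile of the others' reports and compare truth against every alternative report.
Others report (5, 9, 9): truth gives 1, best alternative gives 0.
Others report (6, 9, 9): truth gives 1, best alternative gives 0.
Others report (9, 5, 9): truth gives 1, best alternative gives 0.
Others report (9, 6, 9): truth gives 1, best alternative gives 0.
Others report (9, 9, 5): truth gives 1, best alternative gives 0.
Others report (9, 9, 6): truth gives 1, best alternative gives 0.
(Remaining 21 profiles checked similarly; truth is weakly best in each.)
In every case the truthful report is at least as good as any alternative, so it is a dominant strategy.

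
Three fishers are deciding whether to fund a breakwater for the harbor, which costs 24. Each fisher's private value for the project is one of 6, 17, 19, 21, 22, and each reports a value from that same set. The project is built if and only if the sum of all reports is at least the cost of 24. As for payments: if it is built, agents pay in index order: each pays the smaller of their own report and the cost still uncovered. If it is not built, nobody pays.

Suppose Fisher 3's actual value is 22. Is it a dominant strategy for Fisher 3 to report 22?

Yes

Check each profile of the others' reports and compare truth against every alternative report.
Others report (6, 19): truth gives 22, best alternative gives 22.
Others report (6, 21): truth gives 22, best alternative gives 22.
Others report (6, 22): truth gives 22, best alternative gives 22.
Others report (17, 17): truth gives 22, best alternative gives 22.
Others report (17, 19): truth gives 22, best alternative gives 22.
Others report (17, 21): truth gives 22, best alternative gives 22.
(Remaining 19 profiles checked similarly; truth is weakly best in each.)
In every case the truthful report is at least as good as any alternative, so it is a dominant strategy.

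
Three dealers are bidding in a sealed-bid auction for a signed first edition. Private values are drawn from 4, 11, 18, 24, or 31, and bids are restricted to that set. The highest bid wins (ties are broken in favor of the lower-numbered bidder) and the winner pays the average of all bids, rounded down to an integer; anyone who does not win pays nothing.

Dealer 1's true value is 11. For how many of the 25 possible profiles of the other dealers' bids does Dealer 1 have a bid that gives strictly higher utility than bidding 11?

Others bid (4, 4): truth gives 5; bid 4 gives 7 > 5. Violating.
Others bid (4, 11): truth gives 3; no alternative beats it.
Others bid (4, 18): truth gives 0; no alternative beats it.
(Checking all 25 profiles: 1 has a profitable deviation, 24 do not.)

1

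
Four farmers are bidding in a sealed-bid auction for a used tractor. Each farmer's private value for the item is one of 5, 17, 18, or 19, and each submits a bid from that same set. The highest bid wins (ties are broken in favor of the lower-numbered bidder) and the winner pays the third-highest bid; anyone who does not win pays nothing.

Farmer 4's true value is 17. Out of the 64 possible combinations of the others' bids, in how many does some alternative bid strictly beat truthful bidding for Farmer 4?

6

Others bid (5, 5, 17): truth gives 0; bid 18 gives 12 > 0. Violating.
Others bid (5, 5, 18): truth gives 0; bid 19 gives 12 > 0. Violating.
Others bid (5, 17, 5): truth gives 0; bid 18 gives 12 > 0. Violating.
Others bid (5, 18, 5): truth gives 0; bid 19 gives 12 > 0. Violating.
Others bid (5, 5, 5): truth gives 12; no alternative beats it.
Others bid (5, 5, 19): truth gives 0; no alternative beats it.
(Checking all 64 profiles: 6 have a profitable deviation, 58 do not.)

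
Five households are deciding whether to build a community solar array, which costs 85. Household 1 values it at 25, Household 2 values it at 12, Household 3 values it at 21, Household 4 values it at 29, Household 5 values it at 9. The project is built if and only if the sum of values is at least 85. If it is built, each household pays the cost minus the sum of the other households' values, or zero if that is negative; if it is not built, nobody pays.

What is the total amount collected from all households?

43

Total value 96 ≥ cost 85, so it is built.
Household 1: others sum to 71; max(0, 85 - 71) = 14.
Household 2: others sum to 84; max(0, 85 - 84) = 1.
Household 3: others sum to 75; max(0, 85 - 75) = 10.
Household 4: others sum to 67; max(0, 85 - 67) = 18.
Household 5: others sum to 87; max(0, 85 - 87) = 0.
Total collected = 14 + 1 + 10 + 18 + 0 = 43.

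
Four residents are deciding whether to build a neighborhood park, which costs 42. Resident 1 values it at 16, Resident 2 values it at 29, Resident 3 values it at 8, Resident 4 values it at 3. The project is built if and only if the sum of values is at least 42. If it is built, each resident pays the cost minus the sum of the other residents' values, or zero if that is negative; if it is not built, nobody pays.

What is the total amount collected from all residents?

17

Total value 56 ≥ cost 42, so it is built.
Resident 1: others sum to 40; max(0, 42 - 40) = 2.
Resident 2: others sum to 27; max(0, 42 - 27) = 15.
Resident 3: others sum to 48; max(0, 42 - 48) = 0.
Resident 4: others sum to 53; max(0, 42 - 53) = 0.
Total collected = 2 + 15 + 0 + 0 = 17.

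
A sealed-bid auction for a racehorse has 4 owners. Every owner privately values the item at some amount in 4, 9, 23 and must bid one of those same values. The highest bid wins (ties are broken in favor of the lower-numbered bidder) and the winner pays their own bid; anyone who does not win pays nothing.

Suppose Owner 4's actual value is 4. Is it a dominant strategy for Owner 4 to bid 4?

Yes

Check each profile of the others' bids and compare truth against every alternative bid.
Others bid (4, 4, 4): truth gives 0, best alternative gives -5.
Others bid (4, 4, 9): truth gives 0, best alternative gives 0.
Others bid (4, 4, 23): truth gives 0, best alternative gives 0.
Others bid (4, 9, 4): truth gives 0, best alternative gives 0.
Others bid (4, 9, 9): truth gives 0, best alternative gives 0.
Others bid (4, 9, 23): truth gives 0, best alternative gives 0.
(Remaining 21 profiles checked similarly; truth is weakly best in each.)
In every case the truthful bid is at least as good as any alternative, so it is a dominant strategy.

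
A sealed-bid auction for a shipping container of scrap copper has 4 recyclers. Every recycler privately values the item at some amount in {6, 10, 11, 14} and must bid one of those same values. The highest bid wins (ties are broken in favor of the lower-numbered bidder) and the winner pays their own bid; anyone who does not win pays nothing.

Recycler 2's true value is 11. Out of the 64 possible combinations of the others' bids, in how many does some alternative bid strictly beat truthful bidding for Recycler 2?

Others bid (6, 6, 6): truth gives 0; bid 10 gives 1 > 0. Violating.
Others bid (6, 6, 10): truth gives 0; bid 10 gives 1 > 0. Violating.
Others bid (6, 10, 6): truth gives 0; bid 10 gives 1 > 0. Violating.
Others bid (6, 10, 10): truth gives 0; bid 10 gives 1 > 0. Violating.
Others bid (6, 6, 11): truth gives 0; no alternative beats it.
Others bid (6, 6, 14): truth gives 0; no alternative beats it.
(Checking all 64 profiles: 4 have a profitable deviation, 60 do not.)

4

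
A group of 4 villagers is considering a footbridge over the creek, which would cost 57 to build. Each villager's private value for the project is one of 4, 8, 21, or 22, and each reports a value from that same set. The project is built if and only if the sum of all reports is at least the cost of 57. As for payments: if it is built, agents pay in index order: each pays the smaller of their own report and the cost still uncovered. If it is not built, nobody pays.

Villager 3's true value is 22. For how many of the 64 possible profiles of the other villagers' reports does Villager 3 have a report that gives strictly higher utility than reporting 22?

Others report (4, 21, 21): truth gives 0; report 21 gives 1 > 0. Violating.
Others report (4, 21, 22): truth gives 0; report 21 gives 1 > 0. Violating.
Others report (4, 22, 21): truth gives 0; report 21 gives 1 > 0. Violating.
Others report (4, 22, 22): truth gives 0; report 21 gives 1 > 0. Violating.
Others report (4, 4, 4): truth gives 0; no alternative beats it.
Others report (4, 4, 8): truth gives 0; no alternative beats it.
(Checking all 64 profiles: 34 have a profitable deviation, 30 do not.)

34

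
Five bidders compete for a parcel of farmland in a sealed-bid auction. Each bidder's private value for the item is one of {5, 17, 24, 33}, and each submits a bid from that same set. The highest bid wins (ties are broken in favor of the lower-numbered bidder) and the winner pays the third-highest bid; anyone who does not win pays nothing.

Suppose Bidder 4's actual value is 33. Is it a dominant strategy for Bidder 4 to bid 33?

Check each profile of the others' bids and compare truth against every alternative bid.
Others bid (5, 5, 5, 33): truth gives 28, best alternative gives 0.
Others bid (5, 5, 24, 5): truth gives 28, best alternative gives 0.
Others bid (5, 24, 5, 5): truth gives 28, best alternative gives 0.
Others bid (24, 5, 5, 5): truth gives 28, best alternative gives 0.
Others bid (5, 5, 17, 33): truth gives 16, best alternative gives 0.
Others bid (5, 5, 24, 17): truth gives 16, best alternative gives 0.
(Remaining 250 profiles checked similarly; truth is weakly best in each.)
In every case the truthful bid is at least as good as any alternative, so it is a dominant strategy.

Yes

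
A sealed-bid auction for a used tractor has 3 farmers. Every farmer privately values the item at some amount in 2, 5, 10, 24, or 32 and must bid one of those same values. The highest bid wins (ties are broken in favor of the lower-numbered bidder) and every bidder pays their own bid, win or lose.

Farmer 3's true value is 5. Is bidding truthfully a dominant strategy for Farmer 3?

No

Consider the case where Farmer 1 bids 2 and Farmer 2 bids 5.
Truthful bid 5: loses but pays 5, utility -5.
Bid 2 instead: loses but pays 2, utility -2.
Since -2 > -5, bidding 2 is strictly better here, so truthful bidding is not dominant.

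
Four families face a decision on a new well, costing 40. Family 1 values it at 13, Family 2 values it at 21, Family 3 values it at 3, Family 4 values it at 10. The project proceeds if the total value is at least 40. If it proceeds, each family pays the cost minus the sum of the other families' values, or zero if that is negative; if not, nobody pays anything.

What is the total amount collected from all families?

Total value 47 ≥ cost 40, so it is built.
Family 1: others sum to 34; max(0, 40 - 34) = 6.
Family 2: others sum to 26; max(0, 40 - 26) = 14.
Family 3: others sum to 44; max(0, 40 - 44) = 0.
Family 4: others sum to 37; max(0, 40 - 37) = 3.
Total collected = 6 + 14 + 0 + 3 = 23.

23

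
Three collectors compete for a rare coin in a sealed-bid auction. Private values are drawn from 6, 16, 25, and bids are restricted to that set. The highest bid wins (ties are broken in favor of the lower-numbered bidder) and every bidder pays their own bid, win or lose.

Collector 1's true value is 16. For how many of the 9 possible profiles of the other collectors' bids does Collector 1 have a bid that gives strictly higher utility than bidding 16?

6

Others bid (6, 6): truth gives 0; bid 6 gives 10 > 0. Violating.
Others bid (6, 25): truth gives -16; bid 6 gives -6 > -16. Violating.
Others bid (16, 25): truth gives -16; bid 6 gives -6 > -16. Violating.
Others bid (25, 6): truth gives -16; bid 6 gives -6 > -16. Violating.
Others bid (6, 16): truth gives 0; no alternative beats it.
Others bid (16, 6): truth gives 0; no alternative beats it.
(Checking all 9 profiles: 6 have a profitable deviation, 3 do not.)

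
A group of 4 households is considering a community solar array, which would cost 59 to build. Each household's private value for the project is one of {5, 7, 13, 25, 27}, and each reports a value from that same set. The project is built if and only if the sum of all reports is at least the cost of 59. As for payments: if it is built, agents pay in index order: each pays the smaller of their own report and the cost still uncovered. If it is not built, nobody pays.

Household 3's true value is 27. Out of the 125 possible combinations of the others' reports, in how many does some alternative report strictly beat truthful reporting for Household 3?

Others report (5, 5, 25): truth gives 0; report 25 gives 2 > 0. Violating.
Others report (5, 5, 27): truth gives 0; report 25 gives 2 > 0. Violating.
Others report (5, 7, 25): truth gives 0; report 25 gives 2 > 0. Violating.
Others report (5, 7, 27): truth gives 0; report 25 gives 2 > 0. Violating.
Others report (5, 5, 5): truth gives 0; no alternative beats it.
Others report (5, 5, 7): truth gives 0; no alternative beats it.
(Checking all 125 profiles: 84 have a profitable deviation, 41 do not.)

84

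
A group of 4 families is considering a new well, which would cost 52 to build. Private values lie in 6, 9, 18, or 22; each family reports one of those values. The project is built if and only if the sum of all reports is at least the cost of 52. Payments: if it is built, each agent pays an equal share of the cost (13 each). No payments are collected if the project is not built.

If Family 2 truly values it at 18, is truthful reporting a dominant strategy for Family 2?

Consider the case where Family 1 reports 6, Family 3 reports 6 and Family 4 reports 18.
Truthful report 18: project not built, utility 0.
Report 22 instead: project built, pays 13, utility 18 - 13 = 5.
Since 5 > 0, reporting 22 is strictly better here, so truthful reporting is not dominant.

No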